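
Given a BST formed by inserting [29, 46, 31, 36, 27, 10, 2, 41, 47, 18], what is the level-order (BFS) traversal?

Tree insertion order: [29, 46, 31, 36, 27, 10, 2, 41, 47, 18]
Tree (level-order array): [29, 27, 46, 10, None, 31, 47, 2, 18, None, 36, None, None, None, None, None, None, None, 41]
BFS from the root, enqueuing left then right child of each popped node:
  queue [29] -> pop 29, enqueue [27, 46], visited so far: [29]
  queue [27, 46] -> pop 27, enqueue [10], visited so far: [29, 27]
  queue [46, 10] -> pop 46, enqueue [31, 47], visited so far: [29, 27, 46]
  queue [10, 31, 47] -> pop 10, enqueue [2, 18], visited so far: [29, 27, 46, 10]
  queue [31, 47, 2, 18] -> pop 31, enqueue [36], visited so far: [29, 27, 46, 10, 31]
  queue [47, 2, 18, 36] -> pop 47, enqueue [none], visited so far: [29, 27, 46, 10, 31, 47]
  queue [2, 18, 36] -> pop 2, enqueue [none], visited so far: [29, 27, 46, 10, 31, 47, 2]
  queue [18, 36] -> pop 18, enqueue [none], visited so far: [29, 27, 46, 10, 31, 47, 2, 18]
  queue [36] -> pop 36, enqueue [41], visited so far: [29, 27, 46, 10, 31, 47, 2, 18, 36]
  queue [41] -> pop 41, enqueue [none], visited so far: [29, 27, 46, 10, 31, 47, 2, 18, 36, 41]
Result: [29, 27, 46, 10, 31, 47, 2, 18, 36, 41]


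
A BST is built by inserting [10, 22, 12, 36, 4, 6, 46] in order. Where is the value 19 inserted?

Starting tree (level order): [10, 4, 22, None, 6, 12, 36, None, None, None, None, None, 46]
Insertion path: 10 -> 22 -> 12
Result: insert 19 as right child of 12
Final tree (level order): [10, 4, 22, None, 6, 12, 36, None, None, None, 19, None, 46]


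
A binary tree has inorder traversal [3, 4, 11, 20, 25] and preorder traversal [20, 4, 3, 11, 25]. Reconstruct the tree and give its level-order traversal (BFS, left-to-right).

Inorder:  [3, 4, 11, 20, 25]
Preorder: [20, 4, 3, 11, 25]
Algorithm: preorder visits root first, so consume preorder in order;
for each root, split the current inorder slice at that value into
left-subtree inorder and right-subtree inorder, then recurse.
Recursive splits:
  root=20; inorder splits into left=[3, 4, 11], right=[25]
  root=4; inorder splits into left=[3], right=[11]
  root=3; inorder splits into left=[], right=[]
  root=11; inorder splits into left=[], right=[]
  root=25; inorder splits into left=[], right=[]
Reconstructed level-order: [20, 4, 25, 3, 11]


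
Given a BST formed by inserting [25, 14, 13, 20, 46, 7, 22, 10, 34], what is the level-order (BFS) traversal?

Tree insertion order: [25, 14, 13, 20, 46, 7, 22, 10, 34]
Tree (level-order array): [25, 14, 46, 13, 20, 34, None, 7, None, None, 22, None, None, None, 10]
BFS from the root, enqueuing left then right child of each popped node:
  queue [25] -> pop 25, enqueue [14, 46], visited so far: [25]
  queue [14, 46] -> pop 14, enqueue [13, 20], visited so far: [25, 14]
  queue [46, 13, 20] -> pop 46, enqueue [34], visited so far: [25, 14, 46]
  queue [13, 20, 34] -> pop 13, enqueue [7], visited so far: [25, 14, 46, 13]
  queue [20, 34, 7] -> pop 20, enqueue [22], visited so far: [25, 14, 46, 13, 20]
  queue [34, 7, 22] -> pop 34, enqueue [none], visited so far: [25, 14, 46, 13, 20, 34]
  queue [7, 22] -> pop 7, enqueue [10], visited so far: [25, 14, 46, 13, 20, 34, 7]
  queue [22, 10] -> pop 22, enqueue [none], visited so far: [25, 14, 46, 13, 20, 34, 7, 22]
  queue [10] -> pop 10, enqueue [none], visited so far: [25, 14, 46, 13, 20, 34, 7, 22, 10]
Result: [25, 14, 46, 13, 20, 34, 7, 22, 10]


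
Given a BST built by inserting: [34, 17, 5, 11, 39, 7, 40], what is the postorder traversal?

Tree insertion order: [34, 17, 5, 11, 39, 7, 40]
Tree (level-order array): [34, 17, 39, 5, None, None, 40, None, 11, None, None, 7]
Postorder traversal: [7, 11, 5, 17, 40, 39, 34]


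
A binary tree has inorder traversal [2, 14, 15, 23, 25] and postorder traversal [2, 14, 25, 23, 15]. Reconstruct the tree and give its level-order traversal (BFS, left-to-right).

Inorder:   [2, 14, 15, 23, 25]
Postorder: [2, 14, 25, 23, 15]
Algorithm: postorder visits root last, so walk postorder right-to-left;
each value is the root of the current inorder slice — split it at that
value, recurse on the right subtree first, then the left.
Recursive splits:
  root=15; inorder splits into left=[2, 14], right=[23, 25]
  root=23; inorder splits into left=[], right=[25]
  root=25; inorder splits into left=[], right=[]
  root=14; inorder splits into left=[2], right=[]
  root=2; inorder splits into left=[], right=[]
Reconstructed level-order: [15, 14, 23, 2, 25]


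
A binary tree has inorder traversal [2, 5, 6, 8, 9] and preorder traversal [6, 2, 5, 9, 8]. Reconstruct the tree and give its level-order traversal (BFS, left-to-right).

Inorder:  [2, 5, 6, 8, 9]
Preorder: [6, 2, 5, 9, 8]
Algorithm: preorder visits root first, so consume preorder in order;
for each root, split the current inorder slice at that value into
left-subtree inorder and right-subtree inorder, then recurse.
Recursive splits:
  root=6; inorder splits into left=[2, 5], right=[8, 9]
  root=2; inorder splits into left=[], right=[5]
  root=5; inorder splits into left=[], right=[]
  root=9; inorder splits into left=[8], right=[]
  root=8; inorder splits into left=[], right=[]
Reconstructed level-order: [6, 2, 9, 5, 8]


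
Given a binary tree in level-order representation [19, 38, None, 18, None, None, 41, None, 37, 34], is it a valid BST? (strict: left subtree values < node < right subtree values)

Level-order array: [19, 38, None, 18, None, None, 41, None, 37, 34]
Validate using subtree bounds (lo, hi): at each node, require lo < value < hi,
then recurse left with hi=value and right with lo=value.
Preorder trace (stopping at first violation):
  at node 19 with bounds (-inf, +inf): OK
  at node 38 with bounds (-inf, 19): VIOLATION
Node 38 violates its bound: not (-inf < 38 < 19).
Result: Not a valid BST


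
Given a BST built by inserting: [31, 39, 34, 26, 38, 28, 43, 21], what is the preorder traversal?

Tree insertion order: [31, 39, 34, 26, 38, 28, 43, 21]
Tree (level-order array): [31, 26, 39, 21, 28, 34, 43, None, None, None, None, None, 38]
Preorder traversal: [31, 26, 21, 28, 39, 34, 38, 43]


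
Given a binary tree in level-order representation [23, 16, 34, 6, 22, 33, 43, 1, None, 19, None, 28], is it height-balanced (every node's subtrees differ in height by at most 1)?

Tree (level-order array): [23, 16, 34, 6, 22, 33, 43, 1, None, 19, None, 28]
Definition: a tree is height-balanced if, at every node, |h(left) - h(right)| <= 1 (empty subtree has height -1).
Bottom-up per-node check:
  node 1: h_left=-1, h_right=-1, diff=0 [OK], height=0
  node 6: h_left=0, h_right=-1, diff=1 [OK], height=1
  node 19: h_left=-1, h_right=-1, diff=0 [OK], height=0
  node 22: h_left=0, h_right=-1, diff=1 [OK], height=1
  node 16: h_left=1, h_right=1, diff=0 [OK], height=2
  node 28: h_left=-1, h_right=-1, diff=0 [OK], height=0
  node 33: h_left=0, h_right=-1, diff=1 [OK], height=1
  node 43: h_left=-1, h_right=-1, diff=0 [OK], height=0
  node 34: h_left=1, h_right=0, diff=1 [OK], height=2
  node 23: h_left=2, h_right=2, diff=0 [OK], height=3
All nodes satisfy the balance condition.
Result: Balanced


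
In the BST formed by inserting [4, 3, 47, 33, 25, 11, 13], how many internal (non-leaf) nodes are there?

Tree built from: [4, 3, 47, 33, 25, 11, 13]
Tree (level-order array): [4, 3, 47, None, None, 33, None, 25, None, 11, None, None, 13]
Rule: An internal node has at least one child.
Per-node child counts:
  node 4: 2 child(ren)
  node 3: 0 child(ren)
  node 47: 1 child(ren)
  node 33: 1 child(ren)
  node 25: 1 child(ren)
  node 11: 1 child(ren)
  node 13: 0 child(ren)
Matching nodes: [4, 47, 33, 25, 11]
Count of internal (non-leaf) nodes: 5


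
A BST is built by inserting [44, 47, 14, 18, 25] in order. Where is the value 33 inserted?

Starting tree (level order): [44, 14, 47, None, 18, None, None, None, 25]
Insertion path: 44 -> 14 -> 18 -> 25
Result: insert 33 as right child of 25
Final tree (level order): [44, 14, 47, None, 18, None, None, None, 25, None, 33]


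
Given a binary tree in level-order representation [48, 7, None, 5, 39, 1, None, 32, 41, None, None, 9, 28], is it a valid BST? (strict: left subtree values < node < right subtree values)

Level-order array: [48, 7, None, 5, 39, 1, None, 32, 41, None, None, 9, 28]
Validate using subtree bounds (lo, hi): at each node, require lo < value < hi,
then recurse left with hi=value and right with lo=value.
Preorder trace (stopping at first violation):
  at node 48 with bounds (-inf, +inf): OK
  at node 7 with bounds (-inf, 48): OK
  at node 5 with bounds (-inf, 7): OK
  at node 1 with bounds (-inf, 5): OK
  at node 39 with bounds (7, 48): OK
  at node 32 with bounds (7, 39): OK
  at node 9 with bounds (7, 32): OK
  at node 28 with bounds (32, 39): VIOLATION
Node 28 violates its bound: not (32 < 28 < 39).
Result: Not a valid BST


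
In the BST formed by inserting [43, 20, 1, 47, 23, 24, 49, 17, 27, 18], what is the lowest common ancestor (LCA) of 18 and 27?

Tree insertion order: [43, 20, 1, 47, 23, 24, 49, 17, 27, 18]
Tree (level-order array): [43, 20, 47, 1, 23, None, 49, None, 17, None, 24, None, None, None, 18, None, 27]
In a BST, the LCA of p=18, q=27 is the first node v on the
root-to-leaf path with p <= v <= q (go left if both < v, right if both > v).
Walk from root:
  at 43: both 18 and 27 < 43, go left
  at 20: 18 <= 20 <= 27, this is the LCA
LCA = 20


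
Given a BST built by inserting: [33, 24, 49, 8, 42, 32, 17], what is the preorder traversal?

Tree insertion order: [33, 24, 49, 8, 42, 32, 17]
Tree (level-order array): [33, 24, 49, 8, 32, 42, None, None, 17]
Preorder traversal: [33, 24, 8, 17, 32, 49, 42]


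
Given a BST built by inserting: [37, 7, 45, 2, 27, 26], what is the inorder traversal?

Tree insertion order: [37, 7, 45, 2, 27, 26]
Tree (level-order array): [37, 7, 45, 2, 27, None, None, None, None, 26]
Inorder traversal: [2, 7, 26, 27, 37, 45]


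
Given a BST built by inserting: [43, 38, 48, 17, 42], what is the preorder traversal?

Tree insertion order: [43, 38, 48, 17, 42]
Tree (level-order array): [43, 38, 48, 17, 42]
Preorder traversal: [43, 38, 17, 42, 48]


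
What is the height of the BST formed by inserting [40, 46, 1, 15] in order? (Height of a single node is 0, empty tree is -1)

Insertion order: [40, 46, 1, 15]
Tree (level-order array): [40, 1, 46, None, 15]
Compute height bottom-up (empty subtree = -1):
  height(15) = 1 + max(-1, -1) = 0
  height(1) = 1 + max(-1, 0) = 1
  height(46) = 1 + max(-1, -1) = 0
  height(40) = 1 + max(1, 0) = 2
Height = 2


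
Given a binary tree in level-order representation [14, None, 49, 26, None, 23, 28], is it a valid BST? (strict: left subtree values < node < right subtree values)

Level-order array: [14, None, 49, 26, None, 23, 28]
Validate using subtree bounds (lo, hi): at each node, require lo < value < hi,
then recurse left with hi=value and right with lo=value.
Preorder trace (stopping at first violation):
  at node 14 with bounds (-inf, +inf): OK
  at node 49 with bounds (14, +inf): OK
  at node 26 with bounds (14, 49): OK
  at node 23 with bounds (14, 26): OK
  at node 28 with bounds (26, 49): OK
No violation found at any node.
Result: Valid BST


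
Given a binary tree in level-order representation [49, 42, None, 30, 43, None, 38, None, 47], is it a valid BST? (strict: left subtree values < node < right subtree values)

Level-order array: [49, 42, None, 30, 43, None, 38, None, 47]
Validate using subtree bounds (lo, hi): at each node, require lo < value < hi,
then recurse left with hi=value and right with lo=value.
Preorder trace (stopping at first violation):
  at node 49 with bounds (-inf, +inf): OK
  at node 42 with bounds (-inf, 49): OK
  at node 30 with bounds (-inf, 42): OK
  at node 38 with bounds (30, 42): OK
  at node 43 with bounds (42, 49): OK
  at node 47 with bounds (43, 49): OK
No violation found at any node.
Result: Valid BST


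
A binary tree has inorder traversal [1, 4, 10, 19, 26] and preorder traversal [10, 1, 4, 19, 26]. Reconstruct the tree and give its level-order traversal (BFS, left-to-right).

Inorder:  [1, 4, 10, 19, 26]
Preorder: [10, 1, 4, 19, 26]
Algorithm: preorder visits root first, so consume preorder in order;
for each root, split the current inorder slice at that value into
left-subtree inorder and right-subtree inorder, then recurse.
Recursive splits:
  root=10; inorder splits into left=[1, 4], right=[19, 26]
  root=1; inorder splits into left=[], right=[4]
  root=4; inorder splits into left=[], right=[]
  root=19; inorder splits into left=[], right=[26]
  root=26; inorder splits into left=[], right=[]
Reconstructed level-order: [10, 1, 19, 4, 26]


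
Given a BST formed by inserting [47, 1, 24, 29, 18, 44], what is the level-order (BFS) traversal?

Tree insertion order: [47, 1, 24, 29, 18, 44]
Tree (level-order array): [47, 1, None, None, 24, 18, 29, None, None, None, 44]
BFS from the root, enqueuing left then right child of each popped node:
  queue [47] -> pop 47, enqueue [1], visited so far: [47]
  queue [1] -> pop 1, enqueue [24], visited so far: [47, 1]
  queue [24] -> pop 24, enqueue [18, 29], visited so far: [47, 1, 24]
  queue [18, 29] -> pop 18, enqueue [none], visited so far: [47, 1, 24, 18]
  queue [29] -> pop 29, enqueue [44], visited so far: [47, 1, 24, 18, 29]
  queue [44] -> pop 44, enqueue [none], visited so far: [47, 1, 24, 18, 29, 44]
Result: [47, 1, 24, 18, 29, 44]


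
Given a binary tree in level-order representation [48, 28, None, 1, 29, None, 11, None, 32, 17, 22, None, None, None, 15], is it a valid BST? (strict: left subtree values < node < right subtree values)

Level-order array: [48, 28, None, 1, 29, None, 11, None, 32, 17, 22, None, None, None, 15]
Validate using subtree bounds (lo, hi): at each node, require lo < value < hi,
then recurse left with hi=value and right with lo=value.
Preorder trace (stopping at first violation):
  at node 48 with bounds (-inf, +inf): OK
  at node 28 with bounds (-inf, 48): OK
  at node 1 with bounds (-inf, 28): OK
  at node 11 with bounds (1, 28): OK
  at node 17 with bounds (1, 11): VIOLATION
Node 17 violates its bound: not (1 < 17 < 11).
Result: Not a valid BST


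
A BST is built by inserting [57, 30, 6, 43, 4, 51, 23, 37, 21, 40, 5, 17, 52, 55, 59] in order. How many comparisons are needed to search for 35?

Search path for 35: 57 -> 30 -> 43 -> 37
Found: False
Comparisons: 4


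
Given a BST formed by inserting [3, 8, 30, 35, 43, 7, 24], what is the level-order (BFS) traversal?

Tree insertion order: [3, 8, 30, 35, 43, 7, 24]
Tree (level-order array): [3, None, 8, 7, 30, None, None, 24, 35, None, None, None, 43]
BFS from the root, enqueuing left then right child of each popped node:
  queue [3] -> pop 3, enqueue [8], visited so far: [3]
  queue [8] -> pop 8, enqueue [7, 30], visited so far: [3, 8]
  queue [7, 30] -> pop 7, enqueue [none], visited so far: [3, 8, 7]
  queue [30] -> pop 30, enqueue [24, 35], visited so far: [3, 8, 7, 30]
  queue [24, 35] -> pop 24, enqueue [none], visited so far: [3, 8, 7, 30, 24]
  queue [35] -> pop 35, enqueue [43], visited so far: [3, 8, 7, 30, 24, 35]
  queue [43] -> pop 43, enqueue [none], visited so far: [3, 8, 7, 30, 24, 35, 43]
Result: [3, 8, 7, 30, 24, 35, 43]


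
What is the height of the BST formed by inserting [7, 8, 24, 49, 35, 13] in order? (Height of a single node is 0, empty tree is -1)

Insertion order: [7, 8, 24, 49, 35, 13]
Tree (level-order array): [7, None, 8, None, 24, 13, 49, None, None, 35]
Compute height bottom-up (empty subtree = -1):
  height(13) = 1 + max(-1, -1) = 0
  height(35) = 1 + max(-1, -1) = 0
  height(49) = 1 + max(0, -1) = 1
  height(24) = 1 + max(0, 1) = 2
  height(8) = 1 + max(-1, 2) = 3
  height(7) = 1 + max(-1, 3) = 4
Height = 4


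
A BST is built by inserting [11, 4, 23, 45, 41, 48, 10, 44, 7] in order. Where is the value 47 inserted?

Starting tree (level order): [11, 4, 23, None, 10, None, 45, 7, None, 41, 48, None, None, None, 44]
Insertion path: 11 -> 23 -> 45 -> 48
Result: insert 47 as left child of 48
Final tree (level order): [11, 4, 23, None, 10, None, 45, 7, None, 41, 48, None, None, None, 44, 47]


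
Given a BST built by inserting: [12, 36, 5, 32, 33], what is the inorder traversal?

Tree insertion order: [12, 36, 5, 32, 33]
Tree (level-order array): [12, 5, 36, None, None, 32, None, None, 33]
Inorder traversal: [5, 12, 32, 33, 36]


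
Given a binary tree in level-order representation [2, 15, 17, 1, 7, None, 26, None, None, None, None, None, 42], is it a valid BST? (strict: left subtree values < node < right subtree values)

Level-order array: [2, 15, 17, 1, 7, None, 26, None, None, None, None, None, 42]
Validate using subtree bounds (lo, hi): at each node, require lo < value < hi,
then recurse left with hi=value and right with lo=value.
Preorder trace (stopping at first violation):
  at node 2 with bounds (-inf, +inf): OK
  at node 15 with bounds (-inf, 2): VIOLATION
Node 15 violates its bound: not (-inf < 15 < 2).
Result: Not a valid BST


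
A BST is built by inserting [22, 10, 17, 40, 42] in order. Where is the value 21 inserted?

Starting tree (level order): [22, 10, 40, None, 17, None, 42]
Insertion path: 22 -> 10 -> 17
Result: insert 21 as right child of 17
Final tree (level order): [22, 10, 40, None, 17, None, 42, None, 21]


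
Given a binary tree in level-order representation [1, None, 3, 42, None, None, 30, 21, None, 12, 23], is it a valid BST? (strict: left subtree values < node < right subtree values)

Level-order array: [1, None, 3, 42, None, None, 30, 21, None, 12, 23]
Validate using subtree bounds (lo, hi): at each node, require lo < value < hi,
then recurse left with hi=value and right with lo=value.
Preorder trace (stopping at first violation):
  at node 1 with bounds (-inf, +inf): OK
  at node 3 with bounds (1, +inf): OK
  at node 42 with bounds (1, 3): VIOLATION
Node 42 violates its bound: not (1 < 42 < 3).
Result: Not a valid BST


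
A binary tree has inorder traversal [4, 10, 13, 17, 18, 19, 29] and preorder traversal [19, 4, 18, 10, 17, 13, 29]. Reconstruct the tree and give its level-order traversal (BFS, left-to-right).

Inorder:  [4, 10, 13, 17, 18, 19, 29]
Preorder: [19, 4, 18, 10, 17, 13, 29]
Algorithm: preorder visits root first, so consume preorder in order;
for each root, split the current inorder slice at that value into
left-subtree inorder and right-subtree inorder, then recurse.
Recursive splits:
  root=19; inorder splits into left=[4, 10, 13, 17, 18], right=[29]
  root=4; inorder splits into left=[], right=[10, 13, 17, 18]
  root=18; inorder splits into left=[10, 13, 17], right=[]
  root=10; inorder splits into left=[], right=[13, 17]
  root=17; inorder splits into left=[13], right=[]
  root=13; inorder splits into left=[], right=[]
  root=29; inorder splits into left=[], right=[]
Reconstructed level-order: [19, 4, 29, 18, 10, 17, 13]


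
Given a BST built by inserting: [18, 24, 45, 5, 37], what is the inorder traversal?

Tree insertion order: [18, 24, 45, 5, 37]
Tree (level-order array): [18, 5, 24, None, None, None, 45, 37]
Inorder traversal: [5, 18, 24, 37, 45]


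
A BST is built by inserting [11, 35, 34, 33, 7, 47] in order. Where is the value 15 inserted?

Starting tree (level order): [11, 7, 35, None, None, 34, 47, 33]
Insertion path: 11 -> 35 -> 34 -> 33
Result: insert 15 as left child of 33
Final tree (level order): [11, 7, 35, None, None, 34, 47, 33, None, None, None, 15]


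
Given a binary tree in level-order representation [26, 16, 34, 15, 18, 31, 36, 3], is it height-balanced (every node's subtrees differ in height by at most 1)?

Tree (level-order array): [26, 16, 34, 15, 18, 31, 36, 3]
Definition: a tree is height-balanced if, at every node, |h(left) - h(right)| <= 1 (empty subtree has height -1).
Bottom-up per-node check:
  node 3: h_left=-1, h_right=-1, diff=0 [OK], height=0
  node 15: h_left=0, h_right=-1, diff=1 [OK], height=1
  node 18: h_left=-1, h_right=-1, diff=0 [OK], height=0
  node 16: h_left=1, h_right=0, diff=1 [OK], height=2
  node 31: h_left=-1, h_right=-1, diff=0 [OK], height=0
  node 36: h_left=-1, h_right=-1, diff=0 [OK], height=0
  node 34: h_left=0, h_right=0, diff=0 [OK], height=1
  node 26: h_left=2, h_right=1, diff=1 [OK], height=3
All nodes satisfy the balance condition.
Result: Balanced


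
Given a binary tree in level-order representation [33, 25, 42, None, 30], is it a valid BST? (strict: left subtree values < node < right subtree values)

Level-order array: [33, 25, 42, None, 30]
Validate using subtree bounds (lo, hi): at each node, require lo < value < hi,
then recurse left with hi=value and right with lo=value.
Preorder trace (stopping at first violation):
  at node 33 with bounds (-inf, +inf): OK
  at node 25 with bounds (-inf, 33): OK
  at node 30 with bounds (25, 33): OK
  at node 42 with bounds (33, +inf): OK
No violation found at any node.
Result: Valid BST


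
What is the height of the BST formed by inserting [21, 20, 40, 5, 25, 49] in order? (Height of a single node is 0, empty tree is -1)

Insertion order: [21, 20, 40, 5, 25, 49]
Tree (level-order array): [21, 20, 40, 5, None, 25, 49]
Compute height bottom-up (empty subtree = -1):
  height(5) = 1 + max(-1, -1) = 0
  height(20) = 1 + max(0, -1) = 1
  height(25) = 1 + max(-1, -1) = 0
  height(49) = 1 + max(-1, -1) = 0
  height(40) = 1 + max(0, 0) = 1
  height(21) = 1 + max(1, 1) = 2
Height = 2


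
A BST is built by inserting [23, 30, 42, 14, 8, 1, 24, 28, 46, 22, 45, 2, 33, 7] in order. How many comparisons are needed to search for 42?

Search path for 42: 23 -> 30 -> 42
Found: True
Comparisons: 3


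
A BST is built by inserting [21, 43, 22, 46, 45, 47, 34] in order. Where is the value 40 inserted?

Starting tree (level order): [21, None, 43, 22, 46, None, 34, 45, 47]
Insertion path: 21 -> 43 -> 22 -> 34
Result: insert 40 as right child of 34
Final tree (level order): [21, None, 43, 22, 46, None, 34, 45, 47, None, 40]


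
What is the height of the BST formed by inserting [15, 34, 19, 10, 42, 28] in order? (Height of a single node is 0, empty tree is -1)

Insertion order: [15, 34, 19, 10, 42, 28]
Tree (level-order array): [15, 10, 34, None, None, 19, 42, None, 28]
Compute height bottom-up (empty subtree = -1):
  height(10) = 1 + max(-1, -1) = 0
  height(28) = 1 + max(-1, -1) = 0
  height(19) = 1 + max(-1, 0) = 1
  height(42) = 1 + max(-1, -1) = 0
  height(34) = 1 + max(1, 0) = 2
  height(15) = 1 + max(0, 2) = 3
Height = 3


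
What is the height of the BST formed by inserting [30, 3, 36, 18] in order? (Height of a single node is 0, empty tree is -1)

Insertion order: [30, 3, 36, 18]
Tree (level-order array): [30, 3, 36, None, 18]
Compute height bottom-up (empty subtree = -1):
  height(18) = 1 + max(-1, -1) = 0
  height(3) = 1 + max(-1, 0) = 1
  height(36) = 1 + max(-1, -1) = 0
  height(30) = 1 + max(1, 0) = 2
Height = 2


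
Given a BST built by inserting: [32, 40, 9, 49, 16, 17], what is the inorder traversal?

Tree insertion order: [32, 40, 9, 49, 16, 17]
Tree (level-order array): [32, 9, 40, None, 16, None, 49, None, 17]
Inorder traversal: [9, 16, 17, 32, 40, 49]


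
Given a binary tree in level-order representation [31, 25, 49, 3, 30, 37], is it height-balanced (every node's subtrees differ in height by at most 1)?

Tree (level-order array): [31, 25, 49, 3, 30, 37]
Definition: a tree is height-balanced if, at every node, |h(left) - h(right)| <= 1 (empty subtree has height -1).
Bottom-up per-node check:
  node 3: h_left=-1, h_right=-1, diff=0 [OK], height=0
  node 30: h_left=-1, h_right=-1, diff=0 [OK], height=0
  node 25: h_left=0, h_right=0, diff=0 [OK], height=1
  node 37: h_left=-1, h_right=-1, diff=0 [OK], height=0
  node 49: h_left=0, h_right=-1, diff=1 [OK], height=1
  node 31: h_left=1, h_right=1, diff=0 [OK], height=2
All nodes satisfy the balance condition.
Result: Balanced


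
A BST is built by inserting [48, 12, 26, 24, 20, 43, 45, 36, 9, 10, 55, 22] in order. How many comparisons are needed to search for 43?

Search path for 43: 48 -> 12 -> 26 -> 43
Found: True
Comparisons: 4


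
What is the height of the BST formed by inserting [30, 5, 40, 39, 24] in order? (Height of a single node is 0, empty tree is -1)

Insertion order: [30, 5, 40, 39, 24]
Tree (level-order array): [30, 5, 40, None, 24, 39]
Compute height bottom-up (empty subtree = -1):
  height(24) = 1 + max(-1, -1) = 0
  height(5) = 1 + max(-1, 0) = 1
  height(39) = 1 + max(-1, -1) = 0
  height(40) = 1 + max(0, -1) = 1
  height(30) = 1 + max(1, 1) = 2
Height = 2


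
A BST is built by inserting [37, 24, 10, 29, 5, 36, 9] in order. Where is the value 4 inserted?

Starting tree (level order): [37, 24, None, 10, 29, 5, None, None, 36, None, 9]
Insertion path: 37 -> 24 -> 10 -> 5
Result: insert 4 as left child of 5
Final tree (level order): [37, 24, None, 10, 29, 5, None, None, 36, 4, 9]


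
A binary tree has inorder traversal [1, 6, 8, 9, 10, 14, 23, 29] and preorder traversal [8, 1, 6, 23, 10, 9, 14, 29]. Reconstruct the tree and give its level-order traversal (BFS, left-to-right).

Inorder:  [1, 6, 8, 9, 10, 14, 23, 29]
Preorder: [8, 1, 6, 23, 10, 9, 14, 29]
Algorithm: preorder visits root first, so consume preorder in order;
for each root, split the current inorder slice at that value into
left-subtree inorder and right-subtree inorder, then recurse.
Recursive splits:
  root=8; inorder splits into left=[1, 6], right=[9, 10, 14, 23, 29]
  root=1; inorder splits into left=[], right=[6]
  root=6; inorder splits into left=[], right=[]
  root=23; inorder splits into left=[9, 10, 14], right=[29]
  root=10; inorder splits into left=[9], right=[14]
  root=9; inorder splits into left=[], right=[]
  root=14; inorder splits into left=[], right=[]
  root=29; inorder splits into left=[], right=[]
Reconstructed level-order: [8, 1, 23, 6, 10, 29, 9, 14]


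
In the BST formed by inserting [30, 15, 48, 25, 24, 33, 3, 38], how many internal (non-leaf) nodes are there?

Tree built from: [30, 15, 48, 25, 24, 33, 3, 38]
Tree (level-order array): [30, 15, 48, 3, 25, 33, None, None, None, 24, None, None, 38]
Rule: An internal node has at least one child.
Per-node child counts:
  node 30: 2 child(ren)
  node 15: 2 child(ren)
  node 3: 0 child(ren)
  node 25: 1 child(ren)
  node 24: 0 child(ren)
  node 48: 1 child(ren)
  node 33: 1 child(ren)
  node 38: 0 child(ren)
Matching nodes: [30, 15, 25, 48, 33]
Count of internal (non-leaf) nodes: 5


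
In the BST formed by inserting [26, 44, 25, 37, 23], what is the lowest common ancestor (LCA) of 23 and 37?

Tree insertion order: [26, 44, 25, 37, 23]
Tree (level-order array): [26, 25, 44, 23, None, 37]
In a BST, the LCA of p=23, q=37 is the first node v on the
root-to-leaf path with p <= v <= q (go left if both < v, right if both > v).
Walk from root:
  at 26: 23 <= 26 <= 37, this is the LCA
LCA = 26


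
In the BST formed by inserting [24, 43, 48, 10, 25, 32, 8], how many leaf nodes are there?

Tree built from: [24, 43, 48, 10, 25, 32, 8]
Tree (level-order array): [24, 10, 43, 8, None, 25, 48, None, None, None, 32]
Rule: A leaf has 0 children.
Per-node child counts:
  node 24: 2 child(ren)
  node 10: 1 child(ren)
  node 8: 0 child(ren)
  node 43: 2 child(ren)
  node 25: 1 child(ren)
  node 32: 0 child(ren)
  node 48: 0 child(ren)
Matching nodes: [8, 32, 48]
Count of leaf nodes: 3


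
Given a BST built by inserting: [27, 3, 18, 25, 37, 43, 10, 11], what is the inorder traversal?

Tree insertion order: [27, 3, 18, 25, 37, 43, 10, 11]
Tree (level-order array): [27, 3, 37, None, 18, None, 43, 10, 25, None, None, None, 11]
Inorder traversal: [3, 10, 11, 18, 25, 27, 37, 43]


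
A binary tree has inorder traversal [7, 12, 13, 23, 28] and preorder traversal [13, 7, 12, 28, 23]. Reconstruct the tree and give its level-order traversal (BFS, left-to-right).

Inorder:  [7, 12, 13, 23, 28]
Preorder: [13, 7, 12, 28, 23]
Algorithm: preorder visits root first, so consume preorder in order;
for each root, split the current inorder slice at that value into
left-subtree inorder and right-subtree inorder, then recurse.
Recursive splits:
  root=13; inorder splits into left=[7, 12], right=[23, 28]
  root=7; inorder splits into left=[], right=[12]
  root=12; inorder splits into left=[], right=[]
  root=28; inorder splits into left=[23], right=[]
  root=23; inorder splits into left=[], right=[]
Reconstructed level-order: [13, 7, 28, 12, 23]


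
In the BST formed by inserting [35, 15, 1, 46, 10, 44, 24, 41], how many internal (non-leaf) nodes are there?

Tree built from: [35, 15, 1, 46, 10, 44, 24, 41]
Tree (level-order array): [35, 15, 46, 1, 24, 44, None, None, 10, None, None, 41]
Rule: An internal node has at least one child.
Per-node child counts:
  node 35: 2 child(ren)
  node 15: 2 child(ren)
  node 1: 1 child(ren)
  node 10: 0 child(ren)
  node 24: 0 child(ren)
  node 46: 1 child(ren)
  node 44: 1 child(ren)
  node 41: 0 child(ren)
Matching nodes: [35, 15, 1, 46, 44]
Count of internal (non-leaf) nodes: 5


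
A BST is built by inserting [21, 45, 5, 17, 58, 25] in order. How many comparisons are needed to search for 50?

Search path for 50: 21 -> 45 -> 58
Found: False
Comparisons: 3


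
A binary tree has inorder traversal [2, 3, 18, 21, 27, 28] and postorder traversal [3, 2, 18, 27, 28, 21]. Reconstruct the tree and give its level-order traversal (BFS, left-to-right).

Inorder:   [2, 3, 18, 21, 27, 28]
Postorder: [3, 2, 18, 27, 28, 21]
Algorithm: postorder visits root last, so walk postorder right-to-left;
each value is the root of the current inorder slice — split it at that
value, recurse on the right subtree first, then the left.
Recursive splits:
  root=21; inorder splits into left=[2, 3, 18], right=[27, 28]
  root=28; inorder splits into left=[27], right=[]
  root=27; inorder splits into left=[], right=[]
  root=18; inorder splits into left=[2, 3], right=[]
  root=2; inorder splits into left=[], right=[3]
  root=3; inorder splits into left=[], right=[]
Reconstructed level-order: [21, 18, 28, 2, 27, 3]


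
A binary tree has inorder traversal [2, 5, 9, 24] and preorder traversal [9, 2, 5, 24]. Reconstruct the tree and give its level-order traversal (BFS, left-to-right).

Inorder:  [2, 5, 9, 24]
Preorder: [9, 2, 5, 24]
Algorithm: preorder visits root first, so consume preorder in order;
for each root, split the current inorder slice at that value into
left-subtree inorder and right-subtree inorder, then recurse.
Recursive splits:
  root=9; inorder splits into left=[2, 5], right=[24]
  root=2; inorder splits into left=[], right=[5]
  root=5; inorder splits into left=[], right=[]
  root=24; inorder splits into left=[], right=[]
Reconstructed level-order: [9, 2, 24, 5]


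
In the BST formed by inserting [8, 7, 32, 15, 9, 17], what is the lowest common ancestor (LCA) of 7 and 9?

Tree insertion order: [8, 7, 32, 15, 9, 17]
Tree (level-order array): [8, 7, 32, None, None, 15, None, 9, 17]
In a BST, the LCA of p=7, q=9 is the first node v on the
root-to-leaf path with p <= v <= q (go left if both < v, right if both > v).
Walk from root:
  at 8: 7 <= 8 <= 9, this is the LCA
LCA = 8


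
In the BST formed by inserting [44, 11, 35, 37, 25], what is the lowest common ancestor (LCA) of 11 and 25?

Tree insertion order: [44, 11, 35, 37, 25]
Tree (level-order array): [44, 11, None, None, 35, 25, 37]
In a BST, the LCA of p=11, q=25 is the first node v on the
root-to-leaf path with p <= v <= q (go left if both < v, right if both > v).
Walk from root:
  at 44: both 11 and 25 < 44, go left
  at 11: 11 <= 11 <= 25, this is the LCA
LCA = 11


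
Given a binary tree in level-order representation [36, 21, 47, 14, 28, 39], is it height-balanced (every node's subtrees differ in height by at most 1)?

Tree (level-order array): [36, 21, 47, 14, 28, 39]
Definition: a tree is height-balanced if, at every node, |h(left) - h(right)| <= 1 (empty subtree has height -1).
Bottom-up per-node check:
  node 14: h_left=-1, h_right=-1, diff=0 [OK], height=0
  node 28: h_left=-1, h_right=-1, diff=0 [OK], height=0
  node 21: h_left=0, h_right=0, diff=0 [OK], height=1
  node 39: h_left=-1, h_right=-1, diff=0 [OK], height=0
  node 47: h_left=0, h_right=-1, diff=1 [OK], height=1
  node 36: h_left=1, h_right=1, diff=0 [OK], height=2
All nodes satisfy the balance condition.
Result: Balanced


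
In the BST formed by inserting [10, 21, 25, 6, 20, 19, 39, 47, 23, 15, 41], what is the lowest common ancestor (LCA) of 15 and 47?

Tree insertion order: [10, 21, 25, 6, 20, 19, 39, 47, 23, 15, 41]
Tree (level-order array): [10, 6, 21, None, None, 20, 25, 19, None, 23, 39, 15, None, None, None, None, 47, None, None, 41]
In a BST, the LCA of p=15, q=47 is the first node v on the
root-to-leaf path with p <= v <= q (go left if both < v, right if both > v).
Walk from root:
  at 10: both 15 and 47 > 10, go right
  at 21: 15 <= 21 <= 47, this is the LCA
LCA = 21


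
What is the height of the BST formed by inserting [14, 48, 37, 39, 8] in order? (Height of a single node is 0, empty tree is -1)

Insertion order: [14, 48, 37, 39, 8]
Tree (level-order array): [14, 8, 48, None, None, 37, None, None, 39]
Compute height bottom-up (empty subtree = -1):
  height(8) = 1 + max(-1, -1) = 0
  height(39) = 1 + max(-1, -1) = 0
  height(37) = 1 + max(-1, 0) = 1
  height(48) = 1 + max(1, -1) = 2
  height(14) = 1 + max(0, 2) = 3
Height = 3


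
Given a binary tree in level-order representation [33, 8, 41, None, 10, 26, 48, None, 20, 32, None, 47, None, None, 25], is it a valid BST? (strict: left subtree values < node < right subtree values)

Level-order array: [33, 8, 41, None, 10, 26, 48, None, 20, 32, None, 47, None, None, 25]
Validate using subtree bounds (lo, hi): at each node, require lo < value < hi,
then recurse left with hi=value and right with lo=value.
Preorder trace (stopping at first violation):
  at node 33 with bounds (-inf, +inf): OK
  at node 8 with bounds (-inf, 33): OK
  at node 10 with bounds (8, 33): OK
  at node 20 with bounds (10, 33): OK
  at node 25 with bounds (20, 33): OK
  at node 41 with bounds (33, +inf): OK
  at node 26 with bounds (33, 41): VIOLATION
Node 26 violates its bound: not (33 < 26 < 41).
Result: Not a valid BST


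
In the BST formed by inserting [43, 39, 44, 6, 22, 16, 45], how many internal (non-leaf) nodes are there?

Tree built from: [43, 39, 44, 6, 22, 16, 45]
Tree (level-order array): [43, 39, 44, 6, None, None, 45, None, 22, None, None, 16]
Rule: An internal node has at least one child.
Per-node child counts:
  node 43: 2 child(ren)
  node 39: 1 child(ren)
  node 6: 1 child(ren)
  node 22: 1 child(ren)
  node 16: 0 child(ren)
  node 44: 1 child(ren)
  node 45: 0 child(ren)
Matching nodes: [43, 39, 6, 22, 44]
Count of internal (non-leaf) nodes: 5


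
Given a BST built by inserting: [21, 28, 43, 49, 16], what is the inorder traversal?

Tree insertion order: [21, 28, 43, 49, 16]
Tree (level-order array): [21, 16, 28, None, None, None, 43, None, 49]
Inorder traversal: [16, 21, 28, 43, 49]


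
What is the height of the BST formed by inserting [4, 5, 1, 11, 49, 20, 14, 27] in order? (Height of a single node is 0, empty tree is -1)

Insertion order: [4, 5, 1, 11, 49, 20, 14, 27]
Tree (level-order array): [4, 1, 5, None, None, None, 11, None, 49, 20, None, 14, 27]
Compute height bottom-up (empty subtree = -1):
  height(1) = 1 + max(-1, -1) = 0
  height(14) = 1 + max(-1, -1) = 0
  height(27) = 1 + max(-1, -1) = 0
  height(20) = 1 + max(0, 0) = 1
  height(49) = 1 + max(1, -1) = 2
  height(11) = 1 + max(-1, 2) = 3
  height(5) = 1 + max(-1, 3) = 4
  height(4) = 1 + max(0, 4) = 5
Height = 5


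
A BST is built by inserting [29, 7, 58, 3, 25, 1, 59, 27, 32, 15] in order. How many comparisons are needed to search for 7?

Search path for 7: 29 -> 7
Found: True
Comparisons: 2


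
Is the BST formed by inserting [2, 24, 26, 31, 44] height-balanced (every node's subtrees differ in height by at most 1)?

Tree (level-order array): [2, None, 24, None, 26, None, 31, None, 44]
Definition: a tree is height-balanced if, at every node, |h(left) - h(right)| <= 1 (empty subtree has height -1).
Bottom-up per-node check:
  node 44: h_left=-1, h_right=-1, diff=0 [OK], height=0
  node 31: h_left=-1, h_right=0, diff=1 [OK], height=1
  node 26: h_left=-1, h_right=1, diff=2 [FAIL (|-1-1|=2 > 1)], height=2
  node 24: h_left=-1, h_right=2, diff=3 [FAIL (|-1-2|=3 > 1)], height=3
  node 2: h_left=-1, h_right=3, diff=4 [FAIL (|-1-3|=4 > 1)], height=4
Node 26 violates the condition: |-1 - 1| = 2 > 1.
Result: Not balanced


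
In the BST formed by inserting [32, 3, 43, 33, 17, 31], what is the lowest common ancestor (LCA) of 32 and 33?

Tree insertion order: [32, 3, 43, 33, 17, 31]
Tree (level-order array): [32, 3, 43, None, 17, 33, None, None, 31]
In a BST, the LCA of p=32, q=33 is the first node v on the
root-to-leaf path with p <= v <= q (go left if both < v, right if both > v).
Walk from root:
  at 32: 32 <= 32 <= 33, this is the LCA
LCA = 32


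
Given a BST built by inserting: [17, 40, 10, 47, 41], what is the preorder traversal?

Tree insertion order: [17, 40, 10, 47, 41]
Tree (level-order array): [17, 10, 40, None, None, None, 47, 41]
Preorder traversal: [17, 10, 40, 47, 41]


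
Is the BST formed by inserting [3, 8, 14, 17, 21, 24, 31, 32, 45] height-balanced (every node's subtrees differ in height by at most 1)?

Tree (level-order array): [3, None, 8, None, 14, None, 17, None, 21, None, 24, None, 31, None, 32, None, 45]
Definition: a tree is height-balanced if, at every node, |h(left) - h(right)| <= 1 (empty subtree has height -1).
Bottom-up per-node check:
  node 45: h_left=-1, h_right=-1, diff=0 [OK], height=0
  node 32: h_left=-1, h_right=0, diff=1 [OK], height=1
  node 31: h_left=-1, h_right=1, diff=2 [FAIL (|-1-1|=2 > 1)], height=2
  node 24: h_left=-1, h_right=2, diff=3 [FAIL (|-1-2|=3 > 1)], height=3
  node 21: h_left=-1, h_right=3, diff=4 [FAIL (|-1-3|=4 > 1)], height=4
  node 17: h_left=-1, h_right=4, diff=5 [FAIL (|-1-4|=5 > 1)], height=5
  node 14: h_left=-1, h_right=5, diff=6 [FAIL (|-1-5|=6 > 1)], height=6
  node 8: h_left=-1, h_right=6, diff=7 [FAIL (|-1-6|=7 > 1)], height=7
  node 3: h_left=-1, h_right=7, diff=8 [FAIL (|-1-7|=8 > 1)], height=8
Node 31 violates the condition: |-1 - 1| = 2 > 1.
Result: Not balanced


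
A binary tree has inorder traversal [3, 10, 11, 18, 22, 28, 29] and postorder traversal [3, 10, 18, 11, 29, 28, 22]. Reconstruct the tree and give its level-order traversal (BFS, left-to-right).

Inorder:   [3, 10, 11, 18, 22, 28, 29]
Postorder: [3, 10, 18, 11, 29, 28, 22]
Algorithm: postorder visits root last, so walk postorder right-to-left;
each value is the root of the current inorder slice — split it at that
value, recurse on the right subtree first, then the left.
Recursive splits:
  root=22; inorder splits into left=[3, 10, 11, 18], right=[28, 29]
  root=28; inorder splits into left=[], right=[29]
  root=29; inorder splits into left=[], right=[]
  root=11; inorder splits into left=[3, 10], right=[18]
  root=18; inorder splits into left=[], right=[]
  root=10; inorder splits into left=[3], right=[]
  root=3; inorder splits into left=[], right=[]
Reconstructed level-order: [22, 11, 28, 10, 18, 29, 3]


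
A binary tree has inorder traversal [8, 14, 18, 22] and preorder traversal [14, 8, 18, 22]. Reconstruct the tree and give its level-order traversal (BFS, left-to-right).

Inorder:  [8, 14, 18, 22]
Preorder: [14, 8, 18, 22]
Algorithm: preorder visits root first, so consume preorder in order;
for each root, split the current inorder slice at that value into
left-subtree inorder and right-subtree inorder, then recurse.
Recursive splits:
  root=14; inorder splits into left=[8], right=[18, 22]
  root=8; inorder splits into left=[], right=[]
  root=18; inorder splits into left=[], right=[22]
  root=22; inorder splits into left=[], right=[]
Reconstructed level-order: [14, 8, 18, 22]


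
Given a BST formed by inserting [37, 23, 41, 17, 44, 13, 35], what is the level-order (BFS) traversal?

Tree insertion order: [37, 23, 41, 17, 44, 13, 35]
Tree (level-order array): [37, 23, 41, 17, 35, None, 44, 13]
BFS from the root, enqueuing left then right child of each popped node:
  queue [37] -> pop 37, enqueue [23, 41], visited so far: [37]
  queue [23, 41] -> pop 23, enqueue [17, 35], visited so far: [37, 23]
  queue [41, 17, 35] -> pop 41, enqueue [44], visited so far: [37, 23, 41]
  queue [17, 35, 44] -> pop 17, enqueue [13], visited so far: [37, 23, 41, 17]
  queue [35, 44, 13] -> pop 35, enqueue [none], visited so far: [37, 23, 41, 17, 35]
  queue [44, 13] -> pop 44, enqueue [none], visited so far: [37, 23, 41, 17, 35, 44]
  queue [13] -> pop 13, enqueue [none], visited so far: [37, 23, 41, 17, 35, 44, 13]
Result: [37, 23, 41, 17, 35, 44, 13]
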